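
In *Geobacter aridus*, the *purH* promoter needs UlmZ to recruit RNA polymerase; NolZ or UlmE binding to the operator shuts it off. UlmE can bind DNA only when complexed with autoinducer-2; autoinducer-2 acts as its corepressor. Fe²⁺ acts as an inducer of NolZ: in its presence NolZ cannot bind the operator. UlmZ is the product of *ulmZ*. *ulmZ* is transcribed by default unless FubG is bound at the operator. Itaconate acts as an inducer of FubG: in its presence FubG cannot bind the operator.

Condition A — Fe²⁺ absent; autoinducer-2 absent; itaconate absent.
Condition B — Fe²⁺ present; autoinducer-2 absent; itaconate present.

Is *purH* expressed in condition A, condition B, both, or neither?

B only

Condition A:
Fe²⁺ is absent, so NolZ is active.
Autoinducer-2 is absent, so UlmE is inactive.
Itaconate is absent, so FubG is active.
With repressor FubG bound, *ulmZ* is not transcribed.
So UlmZ is not produced.
With repressor NolZ bound, *purH* is not transcribed.
→ *purH* is OFF in A.
Condition B:
Fe²⁺ is present, so NolZ is inactive.
Autoinducer-2 is absent, so UlmE is inactive.
Itaconate is present, so FubG is inactive.
With no repressor bound, *ulmZ* is transcribed.
So UlmZ is produced and active.
No repressor is bound and UlmZ is active, so *purH* is transcribed.
→ *purH* is ON in B.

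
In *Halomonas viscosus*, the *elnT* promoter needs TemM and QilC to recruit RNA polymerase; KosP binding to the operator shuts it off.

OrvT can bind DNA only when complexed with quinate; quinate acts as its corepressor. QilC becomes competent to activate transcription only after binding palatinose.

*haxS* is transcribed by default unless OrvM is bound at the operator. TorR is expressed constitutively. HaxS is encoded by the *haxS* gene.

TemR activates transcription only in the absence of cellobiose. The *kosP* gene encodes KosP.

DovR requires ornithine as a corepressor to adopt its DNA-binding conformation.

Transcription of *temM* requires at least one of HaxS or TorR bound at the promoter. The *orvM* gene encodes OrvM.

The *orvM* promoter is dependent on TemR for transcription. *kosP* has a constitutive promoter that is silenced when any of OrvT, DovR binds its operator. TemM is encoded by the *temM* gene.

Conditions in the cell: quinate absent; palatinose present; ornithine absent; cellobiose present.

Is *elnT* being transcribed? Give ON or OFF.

Quinate is absent, so OrvT is inactive.
Ornithine is absent, so DovR is inactive.
With no repressor bound, *kosP* is transcribed.
So KosP is produced and active.
Cellobiose is present, so TemR is inactive.
Required activator TemR is absent, so *orvM* is not transcribed.
So OrvM is not produced.
With no repressor bound, *haxS* is transcribed.
So HaxS is produced and active.
TorR is produced constitutively and is active.
Activator HaxS is present, so *temM* is transcribed.
So TemM is produced and active.
Palatinose is present, so QilC is active.
With repressor KosP bound, *elnT* is not transcribed.

OFF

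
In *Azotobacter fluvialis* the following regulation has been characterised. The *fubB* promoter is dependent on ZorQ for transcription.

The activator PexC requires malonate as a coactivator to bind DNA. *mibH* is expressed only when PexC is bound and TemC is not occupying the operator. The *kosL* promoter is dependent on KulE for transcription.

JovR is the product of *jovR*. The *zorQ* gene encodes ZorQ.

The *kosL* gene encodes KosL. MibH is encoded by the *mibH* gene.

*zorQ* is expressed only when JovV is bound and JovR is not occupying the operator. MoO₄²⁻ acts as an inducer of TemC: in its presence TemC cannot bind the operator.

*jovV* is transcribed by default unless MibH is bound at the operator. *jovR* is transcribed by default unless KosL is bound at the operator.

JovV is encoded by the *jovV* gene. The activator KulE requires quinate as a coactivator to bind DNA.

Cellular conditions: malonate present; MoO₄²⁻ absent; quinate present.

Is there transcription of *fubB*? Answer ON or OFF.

Malonate is present, so PexC is active.
MoO₄²⁻ is absent, so TemC is active.
With repressor TemC bound, *mibH* is not transcribed.
So MibH is not produced.
With no repressor bound, *jovV* is transcribed.
So JovV is produced and active.
Quinate is present, so KulE is active.
No repressor is bound and KulE is active, so *kosL* is transcribed.
So KosL is produced and active.
With repressor KosL bound, *jovR* is not transcribed.
So JovR is not produced.
No repressor is bound and JovV is active, so *zorQ* is transcribed.
So ZorQ is produced and active.
No repressor is bound and ZorQ is active, so *fubB* is transcribed.

ON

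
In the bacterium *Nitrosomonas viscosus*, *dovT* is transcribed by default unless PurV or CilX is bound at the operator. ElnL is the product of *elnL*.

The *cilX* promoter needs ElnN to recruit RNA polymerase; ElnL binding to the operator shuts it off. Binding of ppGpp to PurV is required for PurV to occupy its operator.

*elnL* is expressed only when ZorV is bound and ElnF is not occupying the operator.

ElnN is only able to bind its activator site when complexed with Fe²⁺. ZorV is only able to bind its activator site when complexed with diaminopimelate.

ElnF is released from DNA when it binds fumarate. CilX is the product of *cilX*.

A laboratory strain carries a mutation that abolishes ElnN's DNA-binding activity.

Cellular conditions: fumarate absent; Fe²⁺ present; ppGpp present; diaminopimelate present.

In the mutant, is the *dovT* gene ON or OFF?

ppGpp is present, so PurV is active.
ElnN is non-functional in this strain, so it has no effect.
Fumarate is absent, so ElnF is active.
Diaminopimelate is present, so ZorV is active.
With repressor ElnF bound, *elnL* is not transcribed.
So ElnL is not produced.
Required activator ElnN is absent, so *cilX* is not transcribed.
So CilX is not produced.
With repressor PurV bound, *dovT* is not transcribed.

OFF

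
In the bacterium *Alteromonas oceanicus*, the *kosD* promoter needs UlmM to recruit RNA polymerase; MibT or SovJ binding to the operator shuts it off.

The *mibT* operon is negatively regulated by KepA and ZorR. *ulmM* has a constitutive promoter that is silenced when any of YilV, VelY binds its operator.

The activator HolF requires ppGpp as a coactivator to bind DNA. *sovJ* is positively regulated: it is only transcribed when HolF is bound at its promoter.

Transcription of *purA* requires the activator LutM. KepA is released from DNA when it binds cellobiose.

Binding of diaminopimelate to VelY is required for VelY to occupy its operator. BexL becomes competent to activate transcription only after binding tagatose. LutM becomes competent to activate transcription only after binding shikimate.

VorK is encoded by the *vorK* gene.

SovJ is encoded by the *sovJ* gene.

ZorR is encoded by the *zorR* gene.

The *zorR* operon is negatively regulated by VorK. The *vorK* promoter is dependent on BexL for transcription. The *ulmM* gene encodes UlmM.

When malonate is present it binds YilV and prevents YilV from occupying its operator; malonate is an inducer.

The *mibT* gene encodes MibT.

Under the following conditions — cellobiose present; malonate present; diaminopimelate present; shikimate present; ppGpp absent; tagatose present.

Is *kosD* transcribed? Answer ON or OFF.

Malonate is present, so YilV is inactive.
Diaminopimelate is present, so VelY is active.
With repressor VelY bound, *ulmM* is not transcribed.
So UlmM is not produced.
Cellobiose is present, so KepA is inactive.
Tagatose is present, so BexL is active.
No repressor is bound and BexL is active, so *vorK* is transcribed.
So VorK is produced and active.
With repressor VorK bound, *zorR* is not transcribed.
So ZorR is not produced.
With no repressor bound, *mibT* is transcribed.
So MibT is produced and active.
ppGpp is absent, so HolF is inactive.
Required activator HolF is absent, so *sovJ* is not transcribed.
So SovJ is not produced.
With repressor MibT bound, *kosD* is not transcribed.

OFF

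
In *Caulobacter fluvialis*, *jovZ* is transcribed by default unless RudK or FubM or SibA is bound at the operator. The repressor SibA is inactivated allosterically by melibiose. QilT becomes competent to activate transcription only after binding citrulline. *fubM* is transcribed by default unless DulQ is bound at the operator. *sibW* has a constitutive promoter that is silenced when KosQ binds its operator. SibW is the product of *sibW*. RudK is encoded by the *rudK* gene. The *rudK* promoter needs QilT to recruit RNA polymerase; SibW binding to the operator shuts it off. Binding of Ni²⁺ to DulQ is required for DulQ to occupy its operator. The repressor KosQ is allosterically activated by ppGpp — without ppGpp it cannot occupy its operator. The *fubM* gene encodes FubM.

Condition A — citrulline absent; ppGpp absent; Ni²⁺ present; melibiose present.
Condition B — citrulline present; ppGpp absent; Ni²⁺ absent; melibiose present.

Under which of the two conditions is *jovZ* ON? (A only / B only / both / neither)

Condition A:
Citrulline is absent, so QilT is inactive.
ppGpp is absent, so KosQ is inactive.
With no repressor bound, *sibW* is transcribed.
So SibW is produced and active.
With repressor SibW bound, *rudK* is not transcribed.
So RudK is not produced.
Ni²⁺ is present, so DulQ is active.
With repressor DulQ bound, *fubM* is not transcribed.
So FubM is not produced.
Melibiose is present, so SibA is inactive.
With no repressor bound, *jovZ* is transcribed.
→ *jovZ* is ON in A.
Condition B:
Citrulline is present, so QilT is active.
ppGpp is absent, so KosQ is inactive.
With no repressor bound, *sibW* is transcribed.
So SibW is produced and active.
With repressor SibW bound, *rudK* is not transcribed.
So RudK is not produced.
Ni²⁺ is absent, so DulQ is inactive.
With no repressor bound, *fubM* is transcribed.
So FubM is produced and active.
Melibiose is present, so SibA is inactive.
With repressor FubM bound, *jovZ* is not transcribed.
→ *jovZ* is OFF in B.

A only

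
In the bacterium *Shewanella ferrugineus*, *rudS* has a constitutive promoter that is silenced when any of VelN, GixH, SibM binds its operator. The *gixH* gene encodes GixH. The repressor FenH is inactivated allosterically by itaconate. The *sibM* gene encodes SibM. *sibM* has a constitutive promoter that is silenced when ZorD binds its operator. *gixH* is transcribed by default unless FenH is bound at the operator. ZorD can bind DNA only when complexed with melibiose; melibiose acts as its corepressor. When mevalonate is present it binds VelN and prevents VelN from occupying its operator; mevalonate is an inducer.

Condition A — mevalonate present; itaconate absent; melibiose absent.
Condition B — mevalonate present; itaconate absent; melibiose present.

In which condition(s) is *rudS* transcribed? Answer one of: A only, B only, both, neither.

B only

Condition A:
Mevalonate is present, so VelN is inactive.
Itaconate is absent, so FenH is active.
With repressor FenH bound, *gixH* is not transcribed.
So GixH is not produced.
Melibiose is absent, so ZorD is inactive.
With no repressor bound, *sibM* is transcribed.
So SibM is produced and active.
With repressor SibM bound, *rudS* is not transcribed.
→ *rudS* is OFF in A.
Condition B:
Mevalonate is present, so VelN is inactive.
Itaconate is absent, so FenH is active.
With repressor FenH bound, *gixH* is not transcribed.
So GixH is not produced.
Melibiose is present, so ZorD is active.
With repressor ZorD bound, *sibM* is not transcribed.
So SibM is not produced.
With no repressor bound, *rudS* is transcribed.
→ *rudS* is ON in B.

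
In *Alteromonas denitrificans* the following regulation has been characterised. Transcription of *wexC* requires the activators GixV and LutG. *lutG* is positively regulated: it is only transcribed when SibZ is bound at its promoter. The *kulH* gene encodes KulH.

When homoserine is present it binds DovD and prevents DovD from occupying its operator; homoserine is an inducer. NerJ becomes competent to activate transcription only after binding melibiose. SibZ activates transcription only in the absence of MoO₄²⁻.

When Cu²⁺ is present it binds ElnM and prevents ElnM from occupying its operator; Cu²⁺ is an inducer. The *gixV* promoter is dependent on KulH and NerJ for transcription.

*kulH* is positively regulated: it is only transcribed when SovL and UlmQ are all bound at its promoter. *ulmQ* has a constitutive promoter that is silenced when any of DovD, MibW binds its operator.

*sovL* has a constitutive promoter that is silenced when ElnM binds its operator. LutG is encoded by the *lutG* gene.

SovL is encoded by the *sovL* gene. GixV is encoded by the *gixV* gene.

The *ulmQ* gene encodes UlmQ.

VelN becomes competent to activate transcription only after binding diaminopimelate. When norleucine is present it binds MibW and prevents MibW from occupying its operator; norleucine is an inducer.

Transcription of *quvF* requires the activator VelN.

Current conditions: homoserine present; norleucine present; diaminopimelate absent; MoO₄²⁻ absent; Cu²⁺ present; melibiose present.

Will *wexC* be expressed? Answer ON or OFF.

ON

Cu²⁺ is present, so ElnM is inactive.
With no repressor bound, *sovL* is transcribed.
So SovL is produced and active.
Homoserine is present, so DovD is inactive.
Norleucine is present, so MibW is inactive.
With no repressor bound, *ulmQ* is transcribed.
So UlmQ is produced and active.
No repressor is bound and SovL and UlmQ are active, so *kulH* is transcribed.
So KulH is produced and active.
Melibiose is present, so NerJ is active.
No repressor is bound and KulH and NerJ are active, so *gixV* is transcribed.
So GixV is produced and active.
MoO₄²⁻ is absent, so SibZ is active.
No repressor is bound and SibZ is active, so *lutG* is transcribed.
So LutG is produced and active.
No repressor is bound and GixV and LutG are active, so *wexC* is transcribed.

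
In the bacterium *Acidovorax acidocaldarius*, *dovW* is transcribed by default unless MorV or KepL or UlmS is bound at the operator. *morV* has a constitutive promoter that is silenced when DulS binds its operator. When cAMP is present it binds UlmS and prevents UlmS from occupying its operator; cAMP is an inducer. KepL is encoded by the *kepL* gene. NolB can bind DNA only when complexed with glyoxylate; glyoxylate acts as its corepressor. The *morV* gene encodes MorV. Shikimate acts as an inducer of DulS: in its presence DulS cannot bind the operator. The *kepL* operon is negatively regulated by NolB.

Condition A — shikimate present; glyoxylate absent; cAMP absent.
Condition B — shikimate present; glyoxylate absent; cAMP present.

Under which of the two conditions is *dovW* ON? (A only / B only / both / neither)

Condition A:
Shikimate is present, so DulS is inactive.
With no repressor bound, *morV* is transcribed.
So MorV is produced and active.
Glyoxylate is absent, so NolB is inactive.
With no repressor bound, *kepL* is transcribed.
So KepL is produced and active.
cAMP is absent, so UlmS is active.
With repressor MorV bound, *dovW* is not transcribed.
→ *dovW* is OFF in A.
Condition B:
Shikimate is present, so DulS is inactive.
With no repressor bound, *morV* is transcribed.
So MorV is produced and active.
Glyoxylate is absent, so NolB is inactive.
With no repressor bound, *kepL* is transcribed.
So KepL is produced and active.
cAMP is present, so UlmS is inactive.
With repressor MorV bound, *dovW* is not transcribed.
→ *dovW* is OFF in B.

neither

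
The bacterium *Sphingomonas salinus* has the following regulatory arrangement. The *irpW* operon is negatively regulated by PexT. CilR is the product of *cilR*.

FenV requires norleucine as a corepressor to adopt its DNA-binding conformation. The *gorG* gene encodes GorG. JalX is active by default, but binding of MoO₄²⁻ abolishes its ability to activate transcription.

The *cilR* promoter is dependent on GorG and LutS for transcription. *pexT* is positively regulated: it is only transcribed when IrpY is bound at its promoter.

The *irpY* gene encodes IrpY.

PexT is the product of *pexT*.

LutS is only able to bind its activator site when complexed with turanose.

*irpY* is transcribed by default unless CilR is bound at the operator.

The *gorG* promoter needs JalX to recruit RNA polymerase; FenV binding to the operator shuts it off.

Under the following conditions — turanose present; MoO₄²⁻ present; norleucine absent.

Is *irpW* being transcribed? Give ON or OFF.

Norleucine is absent, so FenV is inactive.
MoO₄²⁻ is present, so JalX is inactive.
Required activator JalX is absent, so *gorG* is not transcribed.
So GorG is not produced.
Turanose is present, so LutS is active.
Required activator GorG is absent, so *cilR* is not transcribed.
So CilR is not produced.
With no repressor bound, *irpY* is transcribed.
So IrpY is produced and active.
No repressor is bound and IrpY is active, so *pexT* is transcribed.
So PexT is produced and active.
With repressor PexT bound, *irpW* is not transcribed.

OFF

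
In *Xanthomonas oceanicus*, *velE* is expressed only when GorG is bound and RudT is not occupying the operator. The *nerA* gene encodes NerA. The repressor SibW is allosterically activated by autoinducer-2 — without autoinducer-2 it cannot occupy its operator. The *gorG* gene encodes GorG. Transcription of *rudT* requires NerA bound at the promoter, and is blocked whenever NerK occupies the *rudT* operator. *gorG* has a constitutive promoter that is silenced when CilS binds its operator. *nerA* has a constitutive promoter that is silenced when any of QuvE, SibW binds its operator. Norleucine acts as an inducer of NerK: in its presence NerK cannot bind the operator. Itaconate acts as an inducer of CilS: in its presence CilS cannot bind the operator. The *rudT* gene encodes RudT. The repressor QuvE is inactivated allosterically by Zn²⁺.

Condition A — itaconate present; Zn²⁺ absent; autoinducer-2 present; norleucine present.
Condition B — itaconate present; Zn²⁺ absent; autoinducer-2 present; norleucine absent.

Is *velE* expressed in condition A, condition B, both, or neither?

Condition A:
Itaconate is present, so CilS is inactive.
With no repressor bound, *gorG* is transcribed.
So GorG is produced and active.
Zn²⁺ is absent, so QuvE is active.
Autoinducer-2 is present, so SibW is active.
With repressor QuvE bound, *nerA* is not transcribed.
So NerA is not produced.
Norleucine is present, so NerK is inactive.
Required activator NerA is absent, so *rudT* is not transcribed.
So RudT is not produced.
No repressor is bound and GorG is active, so *velE* is transcribed.
→ *velE* is ON in A.
Condition B:
Itaconate is present, so CilS is inactive.
With no repressor bound, *gorG* is transcribed.
So GorG is produced and active.
Zn²⁺ is absent, so QuvE is active.
Autoinducer-2 is present, so SibW is active.
With repressor QuvE bound, *nerA* is not transcribed.
So NerA is not produced.
Norleucine is absent, so NerK is active.
With repressor NerK bound, *rudT* is not transcribed.
So RudT is not produced.
No repressor is bound and GorG is active, so *velE* is transcribed.
→ *velE* is ON in B.

both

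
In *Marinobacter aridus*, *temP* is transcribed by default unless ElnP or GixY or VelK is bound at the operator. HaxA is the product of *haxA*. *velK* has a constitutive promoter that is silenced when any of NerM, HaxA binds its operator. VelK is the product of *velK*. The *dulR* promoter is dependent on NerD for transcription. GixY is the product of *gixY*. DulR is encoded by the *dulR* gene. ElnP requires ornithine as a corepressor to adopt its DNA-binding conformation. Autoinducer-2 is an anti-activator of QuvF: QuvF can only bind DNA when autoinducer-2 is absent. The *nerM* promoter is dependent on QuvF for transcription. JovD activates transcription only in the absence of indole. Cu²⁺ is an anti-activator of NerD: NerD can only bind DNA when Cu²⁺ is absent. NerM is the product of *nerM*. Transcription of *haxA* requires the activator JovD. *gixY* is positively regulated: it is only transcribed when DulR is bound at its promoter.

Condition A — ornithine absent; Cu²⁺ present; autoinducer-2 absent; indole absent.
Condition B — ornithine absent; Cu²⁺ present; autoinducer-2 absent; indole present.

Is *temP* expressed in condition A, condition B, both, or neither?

both

Condition A:
Ornithine is absent, so ElnP is inactive.
Cu²⁺ is present, so NerD is inactive.
Required activator NerD is absent, so *dulR* is not transcribed.
So DulR is not produced.
Required activator DulR is absent, so *gixY* is not transcribed.
So GixY is not produced.
Autoinducer-2 is absent, so QuvF is active.
No repressor is bound and QuvF is active, so *nerM* is transcribed.
So NerM is produced and active.
Indole is absent, so JovD is active.
No repressor is bound and JovD is active, so *haxA* is transcribed.
So HaxA is produced and active.
With repressor NerM bound, *velK* is not transcribed.
So VelK is not produced.
With no repressor bound, *temP* is transcribed.
→ *temP* is ON in A.
Condition B:
Ornithine is absent, so ElnP is inactive.
Cu²⁺ is present, so NerD is inactive.
Required activator NerD is absent, so *dulR* is not transcribed.
So DulR is not produced.
Required activator DulR is absent, so *gixY* is not transcribed.
So GixY is not produced.
Autoinducer-2 is absent, so QuvF is active.
No repressor is bound and QuvF is active, so *nerM* is transcribed.
So NerM is produced and active.
Indole is present, so JovD is inactive.
Required activator JovD is absent, so *haxA* is not transcribed.
So HaxA is not produced.
With repressor NerM bound, *velK* is not transcribed.
So VelK is not produced.
With no repressor bound, *temP* is transcribed.
→ *temP* is ON in B.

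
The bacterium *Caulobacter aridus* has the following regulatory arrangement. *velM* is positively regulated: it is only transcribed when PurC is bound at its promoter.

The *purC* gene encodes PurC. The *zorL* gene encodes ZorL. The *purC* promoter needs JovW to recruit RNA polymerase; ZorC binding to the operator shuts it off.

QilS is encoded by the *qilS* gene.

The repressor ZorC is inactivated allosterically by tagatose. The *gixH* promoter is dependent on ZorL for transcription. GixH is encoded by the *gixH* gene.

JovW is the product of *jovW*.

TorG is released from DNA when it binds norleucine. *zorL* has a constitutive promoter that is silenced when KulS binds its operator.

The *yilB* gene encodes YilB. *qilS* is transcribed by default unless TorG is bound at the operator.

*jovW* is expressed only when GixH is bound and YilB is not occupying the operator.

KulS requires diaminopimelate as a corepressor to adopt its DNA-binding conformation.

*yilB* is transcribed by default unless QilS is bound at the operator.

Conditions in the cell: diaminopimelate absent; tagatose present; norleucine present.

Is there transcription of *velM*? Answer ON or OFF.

ON

Norleucine is present, so TorG is inactive.
With no repressor bound, *qilS* is transcribed.
So QilS is produced and active.
With repressor QilS bound, *yilB* is not transcribed.
So YilB is not produced.
Diaminopimelate is absent, so KulS is inactive.
With no repressor bound, *zorL* is transcribed.
So ZorL is produced and active.
No repressor is bound and ZorL is active, so *gixH* is transcribed.
So GixH is produced and active.
No repressor is bound and GixH is active, so *jovW* is transcribed.
So JovW is produced and active.
Tagatose is present, so ZorC is inactive.
No repressor is bound and JovW is active, so *purC* is transcribed.
So PurC is produced and active.
No repressor is bound and PurC is active, so *velM* is transcribed.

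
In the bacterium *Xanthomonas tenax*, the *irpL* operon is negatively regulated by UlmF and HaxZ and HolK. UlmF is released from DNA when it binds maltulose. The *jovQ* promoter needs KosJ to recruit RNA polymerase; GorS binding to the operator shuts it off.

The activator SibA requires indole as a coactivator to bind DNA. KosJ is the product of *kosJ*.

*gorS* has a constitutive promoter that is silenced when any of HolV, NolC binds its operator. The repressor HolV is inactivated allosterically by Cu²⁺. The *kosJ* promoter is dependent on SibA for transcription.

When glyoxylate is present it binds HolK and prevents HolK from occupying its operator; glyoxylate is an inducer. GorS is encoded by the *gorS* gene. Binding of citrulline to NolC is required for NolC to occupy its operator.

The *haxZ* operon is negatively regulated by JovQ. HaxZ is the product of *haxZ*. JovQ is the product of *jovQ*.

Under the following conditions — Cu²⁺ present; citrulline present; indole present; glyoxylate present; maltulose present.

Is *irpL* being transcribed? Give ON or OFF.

ON

Maltulose is present, so UlmF is inactive.
Cu²⁺ is present, so HolV is inactive.
Citrulline is present, so NolC is active.
With repressor NolC bound, *gorS* is not transcribed.
So GorS is not produced.
Indole is present, so SibA is active.
No repressor is bound and SibA is active, so *kosJ* is transcribed.
So KosJ is produced and active.
No repressor is bound and KosJ is active, so *jovQ* is transcribed.
So JovQ is produced and active.
With repressor JovQ bound, *haxZ* is not transcribed.
So HaxZ is not produced.
Glyoxylate is present, so HolK is inactive.
With no repressor bound, *irpL* is transcribed.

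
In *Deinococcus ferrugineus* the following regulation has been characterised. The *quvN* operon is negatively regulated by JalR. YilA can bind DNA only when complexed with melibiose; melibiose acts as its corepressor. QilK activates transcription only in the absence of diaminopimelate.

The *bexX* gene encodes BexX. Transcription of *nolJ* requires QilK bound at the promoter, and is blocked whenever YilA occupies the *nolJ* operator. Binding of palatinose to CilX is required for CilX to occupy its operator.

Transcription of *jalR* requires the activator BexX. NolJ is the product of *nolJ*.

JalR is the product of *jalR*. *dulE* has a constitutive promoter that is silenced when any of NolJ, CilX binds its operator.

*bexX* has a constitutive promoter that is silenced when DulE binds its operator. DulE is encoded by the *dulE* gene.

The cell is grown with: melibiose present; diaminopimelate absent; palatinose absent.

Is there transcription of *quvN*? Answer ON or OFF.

ON

Melibiose is present, so YilA is active.
Diaminopimelate is absent, so QilK is active.
With repressor YilA bound, *nolJ* is not transcribed.
So NolJ is not produced.
Palatinose is absent, so CilX is inactive.
With no repressor bound, *dulE* is transcribed.
So DulE is produced and active.
With repressor DulE bound, *bexX* is not transcribed.
So BexX is not produced.
Required activator BexX is absent, so *jalR* is not transcribed.
So JalR is not produced.
With no repressor bound, *quvN* is transcribed.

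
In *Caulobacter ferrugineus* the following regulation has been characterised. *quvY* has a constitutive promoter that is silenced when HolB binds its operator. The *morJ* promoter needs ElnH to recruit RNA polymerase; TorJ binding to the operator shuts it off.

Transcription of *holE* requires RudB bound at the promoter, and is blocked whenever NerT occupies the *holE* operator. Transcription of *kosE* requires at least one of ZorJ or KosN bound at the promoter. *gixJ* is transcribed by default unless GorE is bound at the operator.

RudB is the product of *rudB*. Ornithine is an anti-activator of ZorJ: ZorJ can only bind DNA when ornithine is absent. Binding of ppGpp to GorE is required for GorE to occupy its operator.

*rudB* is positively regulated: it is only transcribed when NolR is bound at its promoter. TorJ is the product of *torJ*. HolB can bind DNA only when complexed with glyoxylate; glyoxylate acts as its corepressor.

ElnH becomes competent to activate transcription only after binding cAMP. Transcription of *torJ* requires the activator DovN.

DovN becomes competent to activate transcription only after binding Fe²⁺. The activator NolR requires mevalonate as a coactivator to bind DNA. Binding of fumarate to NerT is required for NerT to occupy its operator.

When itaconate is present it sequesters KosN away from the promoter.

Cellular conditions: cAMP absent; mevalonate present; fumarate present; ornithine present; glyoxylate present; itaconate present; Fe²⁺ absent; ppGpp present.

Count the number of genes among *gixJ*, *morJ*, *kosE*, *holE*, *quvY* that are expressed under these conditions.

ppGpp is present, so GorE is active.
With repressor GorE bound, *gixJ* is not transcribed.
→ *gixJ* is OFF.
Fe²⁺ is absent, so DovN is inactive.
Required activator DovN is absent, so *torJ* is not transcribed.
So TorJ is not produced.
cAMP is absent, so ElnH is inactive.
Required activator ElnH is absent, so *morJ* is not transcribed.
→ *morJ* is OFF.
Ornithine is present, so ZorJ is inactive.
Itaconate is present, so KosN is inactive.
No activator is available at the *kosE* promoter, so *kosE* is not transcribed.
→ *kosE* is OFF.
Fumarate is present, so NerT is active.
Mevalonate is present, so NolR is active.
No repressor is bound and NolR is active, so *rudB* is transcribed.
So RudB is produced and active.
With repressor NerT bound, *holE* is not transcribed.
→ *holE* is OFF.
Glyoxylate is present, so HolB is active.
With repressor HolB bound, *quvY* is not transcribed.
→ *quvY* is OFF.
0 of the 5 genes are transcribed.

0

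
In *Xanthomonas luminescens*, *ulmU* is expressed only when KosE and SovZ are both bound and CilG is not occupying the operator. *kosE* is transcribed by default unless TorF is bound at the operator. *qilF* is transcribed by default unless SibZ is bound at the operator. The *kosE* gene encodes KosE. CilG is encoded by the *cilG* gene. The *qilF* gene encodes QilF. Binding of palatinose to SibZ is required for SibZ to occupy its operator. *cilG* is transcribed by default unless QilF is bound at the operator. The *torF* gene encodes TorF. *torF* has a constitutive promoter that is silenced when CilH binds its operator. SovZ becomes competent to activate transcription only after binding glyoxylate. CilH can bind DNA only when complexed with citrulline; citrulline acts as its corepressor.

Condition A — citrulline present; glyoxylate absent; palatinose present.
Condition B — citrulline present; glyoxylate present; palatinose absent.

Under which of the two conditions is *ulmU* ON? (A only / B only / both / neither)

B only

Condition A:
Citrulline is present, so CilH is active.
With repressor CilH bound, *torF* is not transcribed.
So TorF is not produced.
With no repressor bound, *kosE* is transcribed.
So KosE is produced and active.
Glyoxylate is absent, so SovZ is inactive.
Palatinose is present, so SibZ is active.
With repressor SibZ bound, *qilF* is not transcribed.
So QilF is not produced.
With no repressor bound, *cilG* is transcribed.
So CilG is produced and active.
With repressor CilG bound, *ulmU* is not transcribed.
→ *ulmU* is OFF in A.
Condition B:
Citrulline is present, so CilH is active.
With repressor CilH bound, *torF* is not transcribed.
So TorF is not produced.
With no repressor bound, *kosE* is transcribed.
So KosE is produced and active.
Glyoxylate is present, so SovZ is active.
Palatinose is absent, so SibZ is inactive.
With no repressor bound, *qilF* is transcribed.
So QilF is produced and active.
With repressor QilF bound, *cilG* is not transcribed.
So CilG is not produced.
No repressor is bound and KosE and SovZ are active, so *ulmU* is transcribed.
→ *ulmU* is ON in B.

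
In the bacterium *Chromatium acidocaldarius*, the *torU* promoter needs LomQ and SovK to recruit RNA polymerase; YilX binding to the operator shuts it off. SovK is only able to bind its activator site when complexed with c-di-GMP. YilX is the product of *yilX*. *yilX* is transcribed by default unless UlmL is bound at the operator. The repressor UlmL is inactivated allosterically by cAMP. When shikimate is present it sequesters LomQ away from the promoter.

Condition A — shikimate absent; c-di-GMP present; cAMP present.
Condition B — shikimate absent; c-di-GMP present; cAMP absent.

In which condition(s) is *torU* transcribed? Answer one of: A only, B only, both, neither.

Condition A:
Shikimate is absent, so LomQ is active.
c-di-GMP is present, so SovK is active.
cAMP is present, so UlmL is inactive.
With no repressor bound, *yilX* is transcribed.
So YilX is produced and active.
With repressor YilX bound, *torU* is not transcribed.
→ *torU* is OFF in A.
Condition B:
Shikimate is absent, so LomQ is active.
c-di-GMP is present, so SovK is active.
cAMP is absent, so UlmL is active.
With repressor UlmL bound, *yilX* is not transcribed.
So YilX is not produced.
No repressor is bound and LomQ and SovK are active, so *torU* is transcribed.
→ *torU* is ON in B.

B only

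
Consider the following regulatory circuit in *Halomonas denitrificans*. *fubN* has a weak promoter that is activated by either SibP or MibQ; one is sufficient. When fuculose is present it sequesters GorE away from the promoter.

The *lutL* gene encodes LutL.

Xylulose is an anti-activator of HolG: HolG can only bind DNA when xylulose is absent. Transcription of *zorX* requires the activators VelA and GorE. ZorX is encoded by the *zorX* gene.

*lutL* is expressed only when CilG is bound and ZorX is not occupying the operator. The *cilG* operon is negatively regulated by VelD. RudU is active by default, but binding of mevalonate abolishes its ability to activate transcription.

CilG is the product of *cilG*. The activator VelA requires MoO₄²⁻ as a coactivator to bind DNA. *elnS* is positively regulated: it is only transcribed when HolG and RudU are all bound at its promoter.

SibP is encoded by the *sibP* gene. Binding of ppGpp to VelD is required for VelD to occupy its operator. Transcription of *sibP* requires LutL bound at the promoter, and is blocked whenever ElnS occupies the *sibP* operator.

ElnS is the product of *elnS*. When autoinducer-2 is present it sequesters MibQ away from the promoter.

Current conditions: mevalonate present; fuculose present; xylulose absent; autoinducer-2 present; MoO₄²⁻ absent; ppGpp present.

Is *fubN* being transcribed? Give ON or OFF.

ppGpp is present, so VelD is active.
With repressor VelD bound, *cilG* is not transcribed.
So CilG is not produced.
MoO₄²⁻ is absent, so VelA is inactive.
Fuculose is present, so GorE is inactive.
Required activator VelA is absent, so *zorX* is not transcribed.
So ZorX is not produced.
Required activator CilG is absent, so *lutL* is not transcribed.
So LutL is not produced.
Xylulose is absent, so HolG is active.
Mevalonate is present, so RudU is inactive.
Required activator RudU is absent, so *elnS* is not transcribed.
So ElnS is not produced.
Required activator LutL is absent, so *sibP* is not transcribed.
So SibP is not produced.
Autoinducer-2 is present, so MibQ is inactive.
No activator is available at the *fubN* promoter, so *fubN* is not transcribed.

OFF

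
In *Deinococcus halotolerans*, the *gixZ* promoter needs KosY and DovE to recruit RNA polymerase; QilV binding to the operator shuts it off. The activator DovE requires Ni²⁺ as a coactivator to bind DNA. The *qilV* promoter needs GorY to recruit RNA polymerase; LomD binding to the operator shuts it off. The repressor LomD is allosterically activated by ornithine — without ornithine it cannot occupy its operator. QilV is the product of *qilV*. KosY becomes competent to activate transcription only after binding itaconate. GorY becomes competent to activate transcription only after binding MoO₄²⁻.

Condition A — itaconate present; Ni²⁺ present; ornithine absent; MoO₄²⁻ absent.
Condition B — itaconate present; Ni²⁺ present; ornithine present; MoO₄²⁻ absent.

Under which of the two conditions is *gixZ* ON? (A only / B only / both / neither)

Condition A:
Itaconate is present, so KosY is active.
Ni²⁺ is present, so DovE is active.
Ornithine is absent, so LomD is inactive.
MoO₄²⁻ is absent, so GorY is inactive.
Required activator GorY is absent, so *qilV* is not transcribed.
So QilV is not produced.
No repressor is bound and KosY and DovE are active, so *gixZ* is transcribed.
→ *gixZ* is ON in A.
Condition B:
Itaconate is present, so KosY is active.
Ni²⁺ is present, so DovE is active.
Ornithine is present, so LomD is active.
MoO₄²⁻ is absent, so GorY is inactive.
With repressor LomD bound, *qilV* is not transcribed.
So QilV is not produced.
No repressor is bound and KosY and DovE are active, so *gixZ* is transcribed.
→ *gixZ* is ON in B.

both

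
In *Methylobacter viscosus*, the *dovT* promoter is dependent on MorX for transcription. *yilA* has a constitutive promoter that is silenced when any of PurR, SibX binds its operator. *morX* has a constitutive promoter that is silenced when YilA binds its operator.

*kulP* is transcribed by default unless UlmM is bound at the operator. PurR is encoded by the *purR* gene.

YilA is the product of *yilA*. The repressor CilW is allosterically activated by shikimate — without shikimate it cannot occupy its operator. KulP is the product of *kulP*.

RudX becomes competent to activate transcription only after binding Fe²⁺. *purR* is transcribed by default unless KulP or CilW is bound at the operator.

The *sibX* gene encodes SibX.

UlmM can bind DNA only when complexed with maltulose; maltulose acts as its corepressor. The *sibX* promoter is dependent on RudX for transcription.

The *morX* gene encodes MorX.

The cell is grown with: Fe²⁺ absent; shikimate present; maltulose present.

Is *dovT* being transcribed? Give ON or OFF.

Maltulose is present, so UlmM is active.
With repressor UlmM bound, *kulP* is not transcribed.
So KulP is not produced.
Shikimate is present, so CilW is active.
With repressor CilW bound, *purR* is not transcribed.
So PurR is not produced.
Fe²⁺ is absent, so RudX is inactive.
Required activator RudX is absent, so *sibX* is not transcribed.
So SibX is not produced.
With no repressor bound, *yilA* is transcribed.
So YilA is produced and active.
With repressor YilA bound, *morX* is not transcribed.
So MorX is not produced.
Required activator MorX is absent, so *dovT* is not transcribed.

OFF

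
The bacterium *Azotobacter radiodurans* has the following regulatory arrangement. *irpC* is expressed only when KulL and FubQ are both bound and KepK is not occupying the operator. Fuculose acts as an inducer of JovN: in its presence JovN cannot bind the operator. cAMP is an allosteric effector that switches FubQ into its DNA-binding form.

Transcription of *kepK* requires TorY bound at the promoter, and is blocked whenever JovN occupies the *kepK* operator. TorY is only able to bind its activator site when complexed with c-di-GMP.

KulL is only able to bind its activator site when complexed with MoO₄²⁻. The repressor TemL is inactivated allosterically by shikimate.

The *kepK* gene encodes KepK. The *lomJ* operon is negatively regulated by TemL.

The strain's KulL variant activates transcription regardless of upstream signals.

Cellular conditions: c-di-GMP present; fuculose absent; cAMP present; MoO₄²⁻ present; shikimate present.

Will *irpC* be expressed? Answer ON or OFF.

KulL is constitutively active in this strain.
Fuculose is absent, so JovN is active.
c-di-GMP is present, so TorY is active.
With repressor JovN bound, *kepK* is not transcribed.
So KepK is not produced.
cAMP is present, so FubQ is active.
No repressor is bound and KulL and FubQ are active, so *irpC* is transcribed.

ON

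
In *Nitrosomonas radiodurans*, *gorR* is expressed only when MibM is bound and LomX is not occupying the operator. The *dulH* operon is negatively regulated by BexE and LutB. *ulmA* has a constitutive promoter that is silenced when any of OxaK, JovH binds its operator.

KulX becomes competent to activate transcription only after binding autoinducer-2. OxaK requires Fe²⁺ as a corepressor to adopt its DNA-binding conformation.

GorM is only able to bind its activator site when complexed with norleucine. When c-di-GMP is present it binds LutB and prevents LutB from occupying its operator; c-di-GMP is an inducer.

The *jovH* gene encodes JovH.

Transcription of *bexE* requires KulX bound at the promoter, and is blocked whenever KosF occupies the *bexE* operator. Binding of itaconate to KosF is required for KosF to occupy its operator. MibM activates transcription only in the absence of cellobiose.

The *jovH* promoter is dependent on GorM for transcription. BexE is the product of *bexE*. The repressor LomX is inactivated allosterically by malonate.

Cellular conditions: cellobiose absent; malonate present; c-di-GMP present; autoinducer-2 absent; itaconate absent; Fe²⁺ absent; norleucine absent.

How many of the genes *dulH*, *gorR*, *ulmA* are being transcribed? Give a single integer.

Autoinducer-2 is absent, so KulX is inactive.
Itaconate is absent, so KosF is inactive.
Required activator KulX is absent, so *bexE* is not transcribed.
So BexE is not produced.
c-di-GMP is present, so LutB is inactive.
With no repressor bound, *dulH* is transcribed.
→ *dulH* is ON.
Malonate is present, so LomX is inactive.
Cellobiose is absent, so MibM is active.
No repressor is bound and MibM is active, so *gorR* is transcribed.
→ *gorR* is ON.
Fe²⁺ is absent, so OxaK is inactive.
Norleucine is absent, so GorM is inactive.
Required activator GorM is absent, so *jovH* is not transcribed.
So JovH is not produced.
With no repressor bound, *ulmA* is transcribed.
→ *ulmA* is ON.
3 of the 3 genes are transcribed.

3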